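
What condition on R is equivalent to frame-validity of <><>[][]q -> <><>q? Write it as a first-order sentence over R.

This is a Sahlqvist (Geach-type) schema ◇^2□^2q → □^0◇^2q.
Minimal-valuation argument: fix x; take any y with xR^2y and any z with xR^0z. Set V(q) to the set of worlds R-reachable from y in exactly 2 steps. Then □^2q holds at y, so the antecedent holds at x; validity forces ◇^2q at z, giving a w with zR^2w and yR^2w.
First-order correspondent: forall x forall y (x R^2 y -> exists w (y R^2 w & x R^2 w)).

forall x forall y (x R^2 y -> exists w (y R^2 w & x R^2 w))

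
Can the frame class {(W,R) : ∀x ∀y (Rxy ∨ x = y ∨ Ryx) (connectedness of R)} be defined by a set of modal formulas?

If a class were modally definable it would be closed under disjoint unions (Goldblatt–Thomason).
Take 2 disjoint single-world reflexive frames: each is trivially connected, but their disjoint union has 2 worlds with no edge between distinct components, so it is not connected.
So the class is not modally definable.

Not modally definable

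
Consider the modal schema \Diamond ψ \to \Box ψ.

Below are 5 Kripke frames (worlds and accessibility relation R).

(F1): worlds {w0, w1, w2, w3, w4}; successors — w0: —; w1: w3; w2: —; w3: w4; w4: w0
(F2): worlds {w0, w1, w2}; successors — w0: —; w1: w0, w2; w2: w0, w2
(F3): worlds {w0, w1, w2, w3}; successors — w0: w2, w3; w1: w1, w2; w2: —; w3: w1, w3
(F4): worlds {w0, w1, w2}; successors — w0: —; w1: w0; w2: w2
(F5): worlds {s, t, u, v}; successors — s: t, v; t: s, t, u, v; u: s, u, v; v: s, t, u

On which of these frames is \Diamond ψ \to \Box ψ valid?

(F1), (F4)

This is the axiom for partial functionality; its first-order frame correspondent is \forall x \forall y \forall z (Rxy \wedge Rxz \to y = z).
(F1): condition met.
(F2): fails — w1 sees both w0 and w2.
(F3): fails — w0 sees both w2 and w3.
(F4): condition met.
(F5): fails — s sees both t and v.
Valid on: (F1), (F4).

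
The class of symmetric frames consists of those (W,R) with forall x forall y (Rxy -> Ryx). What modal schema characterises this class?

A defining formula is s → □◇s (the B axiom).
Suppose s→□◇s is valid. Take Rxy and set V(s)={x}. Then s at x, so □◇s at x, so ◇s at y, so some z with Ryz has s; z=x, i.e. Ryx.

s → □◇s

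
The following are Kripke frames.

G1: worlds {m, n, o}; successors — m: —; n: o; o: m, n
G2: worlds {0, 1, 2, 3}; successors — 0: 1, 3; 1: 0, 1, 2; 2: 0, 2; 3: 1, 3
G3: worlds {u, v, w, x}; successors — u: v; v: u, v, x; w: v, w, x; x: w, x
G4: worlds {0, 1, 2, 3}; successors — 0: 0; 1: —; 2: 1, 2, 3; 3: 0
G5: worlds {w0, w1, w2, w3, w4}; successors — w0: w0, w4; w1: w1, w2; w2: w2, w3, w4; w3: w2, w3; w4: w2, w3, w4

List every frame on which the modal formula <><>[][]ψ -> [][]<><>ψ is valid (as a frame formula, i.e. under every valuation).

This is the axiom for a generalized confluence (Geach) condition; its first-order frame correspondent is forall x forall y forall z ((x R^2 y & x R^2 z) -> exists w (y R^2 w & z R^2 w)).
G1: fails — nR²m, nR²m but no w with mR²w and mR²w.
G2: ✓.
G3: ✓.
G4: fails — 2R²0, 2R²1 but no w with 0R²w and 1R²w.
G5: ✓.

G2, G3, G5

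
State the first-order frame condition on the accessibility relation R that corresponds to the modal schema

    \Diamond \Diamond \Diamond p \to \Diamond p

\forall x \forall y (x R^3 y \to \exists w (y = w \wedge xRw))

This is a Sahlqvist (Geach-type) schema ◇^3□^0p → □^0◇^1p.
Minimal-valuation argument: fix x; take any y with xR^3y and any z with xR^0z. Set V(p) to the set of worlds R-reachable from y in exactly 0 steps. Then □^0p holds at y, so the antecedent holds at x; validity forces ◇^1p at z, giving a w with zR^1w and yR^0w.
First-order correspondent: \forall x \forall y (x R^3 y \to \exists w (y = w \wedge xRw)).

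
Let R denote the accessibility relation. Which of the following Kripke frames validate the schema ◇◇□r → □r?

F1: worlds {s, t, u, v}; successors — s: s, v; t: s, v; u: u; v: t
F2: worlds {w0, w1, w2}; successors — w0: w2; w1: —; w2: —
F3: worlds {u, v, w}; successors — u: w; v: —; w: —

F2, F3

Frame correspondent (Sahlqvist): ∀x ∀y ∀z ((xR²y ∧ xRz) → ∃w (yRw ∧ z = w)) — i.e. a generalized confluence (Geach) condition.
F1: fails — sR²v, sRs but no w with vRw and s=w.
F2: ✓.
F3: ✓.
Valid on: F2, F3.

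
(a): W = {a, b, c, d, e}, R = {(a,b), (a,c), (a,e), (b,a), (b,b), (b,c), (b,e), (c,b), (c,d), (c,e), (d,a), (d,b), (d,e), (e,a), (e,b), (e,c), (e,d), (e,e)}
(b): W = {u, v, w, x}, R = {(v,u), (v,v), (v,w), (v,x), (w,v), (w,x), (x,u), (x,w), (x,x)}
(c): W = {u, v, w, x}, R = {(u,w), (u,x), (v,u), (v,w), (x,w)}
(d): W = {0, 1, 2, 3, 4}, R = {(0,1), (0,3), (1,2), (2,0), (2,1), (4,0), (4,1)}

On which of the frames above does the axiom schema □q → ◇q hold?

This is the axiom for seriality; its first-order frame correspondent is ∀x ∃y Rxy.
(a): satisfies the condition.
(b): fails — world u has no successor.
(c): fails — world w has no successor.
(d): fails — world 3 has no successor.

(a)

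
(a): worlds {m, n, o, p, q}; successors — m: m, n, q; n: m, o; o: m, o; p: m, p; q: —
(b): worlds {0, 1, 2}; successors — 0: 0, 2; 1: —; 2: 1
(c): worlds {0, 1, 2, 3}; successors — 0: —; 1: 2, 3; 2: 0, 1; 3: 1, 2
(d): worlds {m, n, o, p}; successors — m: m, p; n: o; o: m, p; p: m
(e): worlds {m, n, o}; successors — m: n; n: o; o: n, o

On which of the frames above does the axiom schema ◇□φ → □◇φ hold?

The schema corresponds to convergence: ∀x ∀y ∀z (Rxy ∧ Rxz → ∃w (Ryw ∧ Rzw)).
(a): fails — Rmm and Rmq but m and q have no common successor.
(b): fails — R00 and R02 but 0 and 2 have no common successor.
(c): fails — R20 and R20 but 0 and 0 have no common successor.
(d): condition met.
(e): condition met.

(d), (e)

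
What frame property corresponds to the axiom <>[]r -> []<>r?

Convergence

Suppose ◇□r→□◇r is valid. Take Rxy, Rxz and set V(r)={w : Ryw}. Then □r at y so ◇□r at x, so □◇r at x, so ◇r at z, giving w with Rzw and Ryw.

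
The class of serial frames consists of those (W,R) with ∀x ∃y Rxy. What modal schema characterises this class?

□s → ◇s

This is seriality; the standard corresponding axiom is D: □s → ◇s.
Suppose □s→◇s is valid. At any x set V(s)=W. Then □s at x, so ◇s at x, so x has a successor.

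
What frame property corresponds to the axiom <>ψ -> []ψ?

Suppose ◇ψ→□ψ is valid. Take Rxy, Rxz and set V(ψ)={y}. Then ◇ψ at x, so □ψ at x, so ψ at z, i.e. z=y.
Conversely, on a frame with partial functionality the schema holds at every world under every valuation.
Frame condition: forall x forall y forall z (Rxy & Rxz -> y = z).

partial functionality: forall x forall y forall z (Rxy & Rxz -> y = z)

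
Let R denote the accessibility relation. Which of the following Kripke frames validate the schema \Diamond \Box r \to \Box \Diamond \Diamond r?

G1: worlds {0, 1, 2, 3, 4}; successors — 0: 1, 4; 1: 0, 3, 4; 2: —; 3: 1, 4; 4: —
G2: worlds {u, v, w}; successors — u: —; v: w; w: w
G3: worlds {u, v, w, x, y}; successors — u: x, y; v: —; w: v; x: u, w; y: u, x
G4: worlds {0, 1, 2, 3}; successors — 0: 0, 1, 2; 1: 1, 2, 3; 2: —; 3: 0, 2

Frame correspondent (Sahlqvist): \forall x \forall y \forall z ((xRy \wedge xRz) \to \exists w (yRw \wedge z R^2 w)) — i.e. a generalized confluence (Geach) condition.
G1: fails — 0R1, 0R4 but no w with 1Rw and 4R²w.
G2: satisfies the condition.
G3: fails — uRx, uRx but no t with xRt and xR²t.
G4: fails — 0R0, 0R2 but no w with 0Rw and 2R²w.
Valid on: G2.

G2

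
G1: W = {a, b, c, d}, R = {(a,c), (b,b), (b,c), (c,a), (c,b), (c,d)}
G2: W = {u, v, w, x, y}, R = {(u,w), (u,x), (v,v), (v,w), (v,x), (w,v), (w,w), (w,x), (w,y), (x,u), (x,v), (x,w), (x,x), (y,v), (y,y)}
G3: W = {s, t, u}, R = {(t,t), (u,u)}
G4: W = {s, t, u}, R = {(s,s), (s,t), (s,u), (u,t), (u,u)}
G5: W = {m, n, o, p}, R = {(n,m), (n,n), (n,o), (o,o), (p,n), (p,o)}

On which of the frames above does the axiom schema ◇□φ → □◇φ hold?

G2, G3

Frame correspondent (Sahlqvist): ∀x ∀y ∀z (Rxy ∧ Rxz → ∃w (Ryw ∧ Rzw)) — i.e. convergence.
G1: fails — Rcd and Rcd but d and d have no common successor.
G2: satisfies the condition.
G3: satisfies the condition.
G4: fails — Rsu and Rst but u and t have no common successor.
G5: fails — Rnn and Rnm but n and m have no common successor.
Valid on: G2, G3.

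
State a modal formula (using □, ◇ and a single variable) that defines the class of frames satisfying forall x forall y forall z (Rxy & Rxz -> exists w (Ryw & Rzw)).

The condition is convergence. The .2 schema ◇□p → □◇p defines it.
Suppose ◇□p→□◇p is valid. Take Rxy, Rxz and set V(p)={w : Ryw}. Then □p at y so ◇□p at x, so □◇p at x, so ◇p at z, giving w with Rzw and Ryw.

◇□p → □◇p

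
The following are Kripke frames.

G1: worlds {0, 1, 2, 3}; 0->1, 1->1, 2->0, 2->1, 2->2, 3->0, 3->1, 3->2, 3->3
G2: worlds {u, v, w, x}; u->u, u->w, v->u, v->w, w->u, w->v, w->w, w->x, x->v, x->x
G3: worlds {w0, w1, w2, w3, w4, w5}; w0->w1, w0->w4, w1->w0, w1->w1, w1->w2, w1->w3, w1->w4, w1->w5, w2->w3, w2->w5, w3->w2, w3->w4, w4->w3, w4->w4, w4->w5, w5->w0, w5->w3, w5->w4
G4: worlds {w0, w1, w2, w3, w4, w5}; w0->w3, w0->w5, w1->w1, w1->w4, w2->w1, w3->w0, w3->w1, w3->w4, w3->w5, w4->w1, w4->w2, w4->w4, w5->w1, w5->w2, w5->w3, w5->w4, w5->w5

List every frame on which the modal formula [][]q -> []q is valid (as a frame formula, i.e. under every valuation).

G1, G2

The schema corresponds to density: forall x forall y (Rxy -> exists z (Rxz & Rzy)).
G1: ✓.
G2: ✓.
G3: fails — Rw3w2 but no z with Rw3z and Rzw2.
G4: fails — Rw3w0 but no z with Rw3z and Rzw0.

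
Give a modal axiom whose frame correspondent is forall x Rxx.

A defining formula is □r → r (the T axiom).

□r → r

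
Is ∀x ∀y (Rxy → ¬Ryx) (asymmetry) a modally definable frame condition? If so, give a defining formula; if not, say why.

Not modally definable

Any modally definable frame class is closed under surjective bounded morphisms.
The 4-cycle (worlds 0,1,2,3 with 0→1→2→3→0) is asymmetric. Mapping every world to a single reflexive point • is a surjective bounded morphism, and the reflexive point is not asymmetric (R•• but asymmetry requires ¬R••).
Hence asymmetry is not modally definable.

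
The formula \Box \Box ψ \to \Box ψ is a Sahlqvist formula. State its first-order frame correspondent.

This schema is the C4 axiom.
Its frame correspondent is density — \forall x \forall y (Rxy \to \exists z (Rxz \wedge Rzy)).

Density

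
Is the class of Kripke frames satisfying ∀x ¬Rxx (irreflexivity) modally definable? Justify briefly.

If a class were modally definable it would be closed under surjective bounded morphisms (Goldblatt–Thomason).
The 5-cycle (worlds w0,w1,w2,w3,w4 with w0→w1→w2→w3→w4→w0) is irreflexive, and the map sending every world to a single reflexive point • is a surjective bounded morphism (forth: every edge maps to (•,•); back: every world has a successor). So any modal formula valid on the 5-cycle is also valid on the reflexive point, which is not irreflexive.
So the class is not modally definable.

No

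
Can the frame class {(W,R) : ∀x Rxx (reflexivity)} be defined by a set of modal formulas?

This is a Sahlqvist condition; the T axiom □p → p defines it.

Yes — defined by □p → p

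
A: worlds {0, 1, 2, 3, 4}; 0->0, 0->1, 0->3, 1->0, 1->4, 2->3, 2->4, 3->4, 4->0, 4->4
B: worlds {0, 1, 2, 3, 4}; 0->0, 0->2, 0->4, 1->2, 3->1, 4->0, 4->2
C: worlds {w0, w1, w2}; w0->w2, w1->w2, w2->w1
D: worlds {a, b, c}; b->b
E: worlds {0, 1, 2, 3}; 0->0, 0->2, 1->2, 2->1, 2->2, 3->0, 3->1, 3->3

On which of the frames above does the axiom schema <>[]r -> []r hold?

Frame correspondent (Sahlqvist): forall x forall y forall z (Rxy & Rxz -> Ryz) — i.e. the Euclidean property.
A: fails — R01 and R01 but not R11.
B: fails — R02 and R00 but not R20.
C: fails — Rw0w2 and Rw0w2 but not Rw2w2.
D: ✓.
E: fails — R02 and R00 but not R20.

D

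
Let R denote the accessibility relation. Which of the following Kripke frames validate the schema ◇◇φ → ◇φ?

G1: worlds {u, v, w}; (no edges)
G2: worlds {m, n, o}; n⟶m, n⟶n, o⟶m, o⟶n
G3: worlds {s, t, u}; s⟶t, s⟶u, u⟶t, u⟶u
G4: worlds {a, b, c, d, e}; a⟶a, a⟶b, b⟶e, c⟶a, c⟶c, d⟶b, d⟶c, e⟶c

G1, G2, G3

Frame correspondent (Sahlqvist): ∀x ∀y ∀z (Rxy ∧ Ryz → Rxz) — i.e. transitivity.
G1: satisfies the condition.
G2: satisfies the condition.
G3: satisfies the condition.
G4: fails — Rdc and Rca but not Rda.
Valid on: G1, G2, G3.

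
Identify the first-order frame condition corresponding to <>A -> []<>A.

Suppose ◇A→□◇A is valid. Take Rxy, Rxz and set V(A)={y}. Then ◇A at x, so □◇A at x, so ◇A at z, so some w with Rzw has A; w=y, i.e. Rzy. By symmetry of the argument, Ryz.

The Euclidean property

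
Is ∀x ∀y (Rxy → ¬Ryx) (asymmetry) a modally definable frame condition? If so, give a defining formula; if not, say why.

Modal frame validity is preserved under surjective bounded morphisms.
The 5-cycle (worlds a,b,c,d,e with a→b→c→d→e→a) is asymmetric. Mapping every world to a single reflexive point • is a surjective bounded morphism, and the reflexive point is not asymmetric (R•• but asymmetry requires ¬R••).
So the class is not modally definable.

No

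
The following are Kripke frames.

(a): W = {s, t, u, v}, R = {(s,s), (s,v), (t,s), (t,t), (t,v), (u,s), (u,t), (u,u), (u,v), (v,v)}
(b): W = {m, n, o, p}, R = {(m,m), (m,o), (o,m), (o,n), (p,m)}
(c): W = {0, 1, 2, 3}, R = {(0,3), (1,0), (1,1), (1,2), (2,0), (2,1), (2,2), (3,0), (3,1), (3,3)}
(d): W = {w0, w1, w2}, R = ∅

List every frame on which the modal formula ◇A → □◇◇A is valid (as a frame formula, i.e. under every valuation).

Frame correspondent (Sahlqvist): ∀x ∀y ∀z ((xRy ∧ xRz) → ∃w (y = w ∧ zR²w)) — i.e. a generalized confluence (Geach) condition.
(a): fails — sRs, sRv but no w with s=w and vR²w.
(b): fails — oRm, oRn but no w with m=w and nR²w.
(c): fails — 1R2, 1R0 but no w with 2=w and 0R²w.
(d): ✓.

(d)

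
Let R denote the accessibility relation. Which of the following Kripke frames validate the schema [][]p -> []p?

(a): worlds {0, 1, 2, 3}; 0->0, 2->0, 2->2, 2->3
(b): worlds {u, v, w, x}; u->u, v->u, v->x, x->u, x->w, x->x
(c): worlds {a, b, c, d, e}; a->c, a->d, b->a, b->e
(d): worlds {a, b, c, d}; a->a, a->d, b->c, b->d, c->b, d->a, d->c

(a), (b)

The schema corresponds to density: forall x forall y (Rxy -> exists z (Rxz & Rzy)).
(a): satisfies the condition.
(b): satisfies the condition.
(c): fails — Rac but no z with Raz and Rzc.
(d): fails — Rdc but no z with Rdz and Rzc.
Valid on: (a), (b).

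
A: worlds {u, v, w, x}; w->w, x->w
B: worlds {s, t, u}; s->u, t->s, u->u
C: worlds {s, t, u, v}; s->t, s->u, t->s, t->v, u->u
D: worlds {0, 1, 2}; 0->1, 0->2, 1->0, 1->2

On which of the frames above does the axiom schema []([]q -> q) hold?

This is the axiom for shift-reflexivity; its first-order frame correspondent is forall x forall y (Rxy -> Ryy).
A: condition met.
B: fails — Rts but not Rss.
C: fails — Rtv but not Rvv.
D: fails — R12 but not R22.

A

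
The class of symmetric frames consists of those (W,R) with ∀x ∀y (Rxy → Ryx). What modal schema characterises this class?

s → □◇s

This is symmetry; the standard corresponding axiom is B: s → □◇s.
Suppose s→□◇s is valid. Take Rxy and set V(s)={x}. Then s at x, so □◇s at x, so ◇s at y, so some z with Ryz has s; z=x, i.e. Ryx.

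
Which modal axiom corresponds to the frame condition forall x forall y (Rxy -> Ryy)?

□(□q → q)

This is shift-reflexivity; the standard corresponding axiom is T□: □(□q → q).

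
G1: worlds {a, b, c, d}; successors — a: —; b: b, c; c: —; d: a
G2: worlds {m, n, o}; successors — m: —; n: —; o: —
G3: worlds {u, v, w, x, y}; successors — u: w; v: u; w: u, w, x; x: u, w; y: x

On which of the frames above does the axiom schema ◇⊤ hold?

This is the axiom for seriality; its first-order frame correspondent is ∀x ∃y Rxy.
G1: fails — world a has no successor.
G2: fails — world m has no successor.
G3: ✓.
Valid on: G3.

G3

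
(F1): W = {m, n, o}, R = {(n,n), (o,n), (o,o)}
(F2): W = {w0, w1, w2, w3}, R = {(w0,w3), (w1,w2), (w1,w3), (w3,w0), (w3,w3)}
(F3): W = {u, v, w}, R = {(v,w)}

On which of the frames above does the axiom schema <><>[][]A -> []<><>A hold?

(F1), (F3)

This is the axiom for a generalized confluence (Geach) condition; its first-order frame correspondent is forall x forall y forall z ((x R^2 y & xRz) -> exists w (y R^2 w & z R^2 w)).
(F1): holds.
(F2): fails — w1R²w0, w1Rw2 but no w with w0R²w and w2R²w.
(F3): holds.
Valid on: (F1), (F3).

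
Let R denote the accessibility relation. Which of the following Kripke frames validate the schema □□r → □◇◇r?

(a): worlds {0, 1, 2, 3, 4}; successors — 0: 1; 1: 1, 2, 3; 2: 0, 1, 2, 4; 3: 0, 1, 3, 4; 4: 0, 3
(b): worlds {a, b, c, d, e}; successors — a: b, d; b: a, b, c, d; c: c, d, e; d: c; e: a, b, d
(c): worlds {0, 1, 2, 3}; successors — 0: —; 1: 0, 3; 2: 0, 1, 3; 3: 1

(a), (b)

This is the axiom for a generalized confluence (Geach) condition; its first-order frame correspondent is ∀x ∀z (xRz → ∃w (xR²w ∧ zR²w)).
(a): condition met.
(b): condition met.
(c): fails — 1R0 but no w with 1R²w and 0R²w.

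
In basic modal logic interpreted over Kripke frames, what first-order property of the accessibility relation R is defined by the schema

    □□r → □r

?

Suppose □□r→□r is valid. Take Rxy and set V(r)={w : xR²w}. Then □□r at x, so □r at x, so r at y, i.e. ∃z(Rxz∧Rzy).

density: ∀x ∀y (Rxy → ∃z (Rxz ∧ Rzy))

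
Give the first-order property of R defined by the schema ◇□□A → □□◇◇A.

This is a Sahlqvist (Geach-type) schema ◇^1□^2A → □^2◇^2A.
Minimal-valuation argument: fix x; take any y with xR^1y and any z with xR^2z. Set V(A) to the set of worlds R-reachable from y in exactly 2 steps. Then □^2A holds at y, so the antecedent holds at x; validity forces ◇^2A at z, giving a w with zR^2w and yR^2w.
First-order correspondent: ∀x ∀y ∀z ((xRy ∧ xR²z) → ∃w (yR²w ∧ zR²w)).

∀x ∀y ∀z ((xRy ∧ xR²z) → ∃w (yR²w ∧ zR²w))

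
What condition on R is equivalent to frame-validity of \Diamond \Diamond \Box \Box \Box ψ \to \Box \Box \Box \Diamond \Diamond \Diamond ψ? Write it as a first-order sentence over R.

\forall x \forall y \forall z ((x R^2 y \wedge x R^3 z) \to \exists w (y R^3 w \wedge z R^3 w))

This is a Sahlqvist (Geach-type) schema ◇^2□^3ψ → □^3◇^3ψ.
Minimal-valuation argument: fix x; take any y with xR^2y and any z with xR^3z. Set V(ψ) to the set of worlds R-reachable from y in exactly 3 steps. Then □^3ψ holds at y, so the antecedent holds at x; validity forces ◇^3ψ at z, giving a w with zR^3w and yR^3w.
First-order correspondent: \forall x \forall y \forall z ((x R^2 y \wedge x R^3 z) \to \exists w (y R^3 w \wedge z R^3 w)).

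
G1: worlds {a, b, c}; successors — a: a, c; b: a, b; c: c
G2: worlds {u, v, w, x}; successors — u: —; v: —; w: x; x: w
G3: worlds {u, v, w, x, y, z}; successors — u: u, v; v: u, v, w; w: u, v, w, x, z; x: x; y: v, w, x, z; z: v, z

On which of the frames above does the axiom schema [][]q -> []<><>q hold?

Frame correspondent (Sahlqvist): forall x forall z (xRz -> exists w (x R^2 w & z R^2 w)) — i.e. a generalized confluence (Geach) condition.
G1: ✓.
G2: fails — wRx but no t with wR²t and xR²t.
G3: ✓.
Valid on: G1, G3.

G1, G3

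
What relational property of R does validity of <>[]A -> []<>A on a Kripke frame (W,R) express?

Suppose ◇□A→□◇A is valid. Take Rxy, Rxz and set V(A)={w : Ryw}. Then □A at y so ◇□A at x, so □◇A at x, so ◇A at z, giving w with Rzw and Ryw.
Conversely, on a frame with convergence the schema holds at every world under every valuation.
Frame condition: forall x forall y forall z (Rxy & Rxz -> exists w (Ryw & Rzw)).

convergence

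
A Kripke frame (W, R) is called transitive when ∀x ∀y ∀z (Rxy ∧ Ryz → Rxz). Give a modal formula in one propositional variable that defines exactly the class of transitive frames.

A defining formula is □r → □□r (the 4 axiom).
Suppose □r→□□r is valid. Take Rxy, Ryz and set V(r)={w : Rxw}. Then □r at x, so □□r at x, so □r at y, so r at z, i.e. Rxz.

□r → □□r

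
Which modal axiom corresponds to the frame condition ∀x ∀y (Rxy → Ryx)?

A defining formula is p → □◇p (the B axiom).
Suppose p→□◇p is valid. Take Rxy and set V(p)={x}. Then p at x, so □◇p at x, so ◇p at y, so some z with Ryz has p; z=x, i.e. Ryx.

p → □◇p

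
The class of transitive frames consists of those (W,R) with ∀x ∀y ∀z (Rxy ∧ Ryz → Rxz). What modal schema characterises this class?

This is transitivity; the standard corresponding axiom is 4: □r → □□r.

□r → □□r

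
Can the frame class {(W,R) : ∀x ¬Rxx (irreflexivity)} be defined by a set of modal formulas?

No — not modally definable

Modal frame validity is preserved under surjective bounded morphisms.
The 2-cycle (worlds s,t with s→t→s) is irreflexive, and the map sending every world to a single reflexive point • is a surjective bounded morphism (forth: every edge maps to (•,•); back: every world has a successor). So any modal formula valid on the 2-cycle is also valid on the reflexive point, which is not irreflexive.
So no modal formula (or set of formulas) defines exactly the irreflexive frames.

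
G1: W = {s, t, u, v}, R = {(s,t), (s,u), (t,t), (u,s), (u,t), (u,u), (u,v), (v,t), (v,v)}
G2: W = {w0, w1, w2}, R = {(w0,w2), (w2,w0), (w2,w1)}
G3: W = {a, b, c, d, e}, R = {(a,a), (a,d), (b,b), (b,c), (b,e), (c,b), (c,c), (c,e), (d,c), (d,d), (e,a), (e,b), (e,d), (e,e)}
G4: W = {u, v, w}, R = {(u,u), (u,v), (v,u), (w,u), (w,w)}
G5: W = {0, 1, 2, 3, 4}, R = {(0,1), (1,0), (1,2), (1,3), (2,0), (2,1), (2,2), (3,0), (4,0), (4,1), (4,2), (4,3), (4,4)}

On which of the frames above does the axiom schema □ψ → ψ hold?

G3

Frame correspondent (Sahlqvist): ∀x Rxx — i.e. reflexivity.
G1: fails — world s does not see itself.
G2: fails — world w0 does not see itself.
G3: satisfies the condition.
G4: fails — world v does not see itself.
G5: fails — world 0 does not see itself.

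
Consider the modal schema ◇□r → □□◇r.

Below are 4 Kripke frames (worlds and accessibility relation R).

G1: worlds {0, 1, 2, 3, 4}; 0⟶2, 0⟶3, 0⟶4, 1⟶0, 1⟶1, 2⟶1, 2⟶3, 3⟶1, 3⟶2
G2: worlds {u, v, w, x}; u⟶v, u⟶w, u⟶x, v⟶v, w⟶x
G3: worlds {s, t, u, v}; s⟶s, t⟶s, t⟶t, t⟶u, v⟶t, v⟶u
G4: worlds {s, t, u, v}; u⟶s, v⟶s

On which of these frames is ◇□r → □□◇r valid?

G4

This is the axiom for a generalized confluence (Geach) condition; its first-order frame correspondent is ∀x ∀y ∀z ((xRy ∧ xR²z) → ∃w (yRw ∧ zRw)).
G1: fails — 0R4, 0R²1 but no w with 4Rw and 1Rw.
G2: fails — uRv, uR²x but no t with vRt and xRt.
G3: fails — tRs, tR²u but no w with sRw and uRw.
G4: satisfies the condition.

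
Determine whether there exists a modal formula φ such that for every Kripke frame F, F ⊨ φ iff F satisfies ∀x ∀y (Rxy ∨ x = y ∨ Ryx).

No

Any modally definable frame class is closed under disjoint unions.
Take 4 disjoint single-world reflexive frames: each is trivially connected, but their disjoint union has 4 worlds with no edge between distinct components, so it is not connected.
Hence connectedness of R is not modally definable.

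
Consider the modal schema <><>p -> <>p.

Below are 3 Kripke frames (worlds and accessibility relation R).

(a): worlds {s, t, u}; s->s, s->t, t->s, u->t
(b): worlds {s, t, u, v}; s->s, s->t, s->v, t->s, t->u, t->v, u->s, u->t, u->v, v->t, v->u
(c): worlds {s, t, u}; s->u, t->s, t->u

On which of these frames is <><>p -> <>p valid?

Frame correspondent (Sahlqvist): forall x forall y (x R^2 y -> exists w (y = w & xRw)) — i.e. a generalized confluence (Geach) condition.
(a): fails — tR²t but no w with t=w and tRw.
(b): fails — sR²u but no w with u=w and sRw.
(c): holds.
Valid on: (c).

(c)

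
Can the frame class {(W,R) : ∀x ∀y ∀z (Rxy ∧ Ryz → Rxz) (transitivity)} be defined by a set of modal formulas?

Yes — defined by □q → □□q

The condition is transitivity. A defining modal formula is □q → □□q.
Suppose □q→□□q is valid. Take Rxy, Ryz and set V(q)={w : Rxw}. Then □q at x, so □□q at x, so □q at y, so q at z, i.e. Rxz.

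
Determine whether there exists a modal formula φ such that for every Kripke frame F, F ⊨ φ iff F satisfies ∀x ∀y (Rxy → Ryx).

This is a Sahlqvist condition; the B axiom p → □◇p defines it.
Suppose p→□◇p is valid. Take Rxy and set V(p)={x}. Then p at x, so □◇p at x, so ◇p at y, so some z with Ryz has p; z=x, i.e. Ryx.

Definable; p → □◇p defines it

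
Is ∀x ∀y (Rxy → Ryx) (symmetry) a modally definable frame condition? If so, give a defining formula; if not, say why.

The condition is symmetry. A defining modal formula is r → □◇r.
Suppose r→□◇r is valid. Take Rxy and set V(r)={x}. Then r at x, so □◇r at x, so ◇r at y, so some z with Ryz has r; z=x, i.e. Ryx.

Definable; r → □◇r defines it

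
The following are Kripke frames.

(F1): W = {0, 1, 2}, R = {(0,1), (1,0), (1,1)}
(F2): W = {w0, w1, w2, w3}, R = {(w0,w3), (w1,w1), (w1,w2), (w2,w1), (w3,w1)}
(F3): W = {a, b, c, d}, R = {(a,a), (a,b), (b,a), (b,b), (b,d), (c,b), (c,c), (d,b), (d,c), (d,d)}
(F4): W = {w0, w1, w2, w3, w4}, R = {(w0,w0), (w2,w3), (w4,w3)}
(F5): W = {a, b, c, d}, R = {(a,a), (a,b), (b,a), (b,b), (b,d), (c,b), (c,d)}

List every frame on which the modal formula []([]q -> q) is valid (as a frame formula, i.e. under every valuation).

(F3)

This is the axiom for shift-reflexivity; its first-order frame correspondent is forall x forall y (Rxy -> Ryy).
(F1): fails — R10 but not R00.
(F2): fails — Rw1w2 but not Rw2w2.
(F3): holds.
(F4): fails — Rw4w3 but not Rw3w3.
(F5): fails — Rcd but not Rdd.
Valid on: (F3).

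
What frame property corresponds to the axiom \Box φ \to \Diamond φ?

Suppose □φ→◇φ is valid. At any x set V(φ)=W. Then □φ at x, so ◇φ at x, so x has a successor.

seriality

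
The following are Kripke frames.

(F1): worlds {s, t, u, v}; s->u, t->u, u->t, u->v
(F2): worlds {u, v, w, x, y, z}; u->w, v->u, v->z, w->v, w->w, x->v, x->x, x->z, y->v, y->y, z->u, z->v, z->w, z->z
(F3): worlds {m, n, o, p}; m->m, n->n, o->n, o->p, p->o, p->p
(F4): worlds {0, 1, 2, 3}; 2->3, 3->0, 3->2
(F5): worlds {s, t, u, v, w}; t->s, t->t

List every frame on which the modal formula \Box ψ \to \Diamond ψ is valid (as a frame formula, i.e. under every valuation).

(F2), (F3)

The schema corresponds to seriality: \forall x \exists y Rxy.
(F1): fails — world v has no successor.
(F2): condition met.
(F3): condition met.
(F4): fails — world 0 has no successor.
(F5): fails — world s has no successor.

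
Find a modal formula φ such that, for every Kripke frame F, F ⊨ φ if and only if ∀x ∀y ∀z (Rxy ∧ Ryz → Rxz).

□p → □□p

The condition is transitivity. The 4 schema □p → □□p defines it.
Suppose □p→□□p is valid. Take Rxy, Ryz and set V(p)={w : Rxw}. Then □p at x, so □□p at x, so □p at y, so p at z, i.e. Rxz.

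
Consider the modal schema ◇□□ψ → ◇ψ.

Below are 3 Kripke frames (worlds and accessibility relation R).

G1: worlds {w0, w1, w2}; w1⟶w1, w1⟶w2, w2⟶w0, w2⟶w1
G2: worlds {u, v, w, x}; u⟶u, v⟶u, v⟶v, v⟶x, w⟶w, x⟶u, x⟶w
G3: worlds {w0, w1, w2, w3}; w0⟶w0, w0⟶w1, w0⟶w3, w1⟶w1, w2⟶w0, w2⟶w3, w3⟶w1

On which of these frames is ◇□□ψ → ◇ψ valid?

This is the axiom for a generalized confluence (Geach) condition; its first-order frame correspondent is ∀x ∀y (xRy → ∃w (yR²w ∧ xRw)).
G1: fails — w2Rw0 but no w with w0R²w and w2Rw.
G2: satisfies the condition.
G3: fails — w2Rw3 but no w with w3R²w and w2Rw.

G2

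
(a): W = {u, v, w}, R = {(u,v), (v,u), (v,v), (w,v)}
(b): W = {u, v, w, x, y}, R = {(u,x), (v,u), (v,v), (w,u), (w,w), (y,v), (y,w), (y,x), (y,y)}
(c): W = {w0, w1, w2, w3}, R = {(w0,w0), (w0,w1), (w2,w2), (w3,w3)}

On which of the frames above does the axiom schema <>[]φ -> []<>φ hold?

The schema corresponds to convergence: forall x forall y forall z (Rxy & Rxz -> exists w (Ryw & Rzw)).
(a): holds.
(b): fails — Rux and Rux but x and x have no common successor.
(c): fails — Rw0w1 and Rw0w1 but w1 and w1 have no common successor.
Valid on: (a).

(a)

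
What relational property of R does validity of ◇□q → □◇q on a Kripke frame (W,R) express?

convergence: ∀x ∀y ∀z (Rxy ∧ Rxz → ∃w (Ryw ∧ Rzw))

Suppose ◇□q→□◇q is valid. Take Rxy, Rxz and set V(q)={w : Ryw}. Then □q at y so ◇□q at x, so □◇q at x, so ◇q at z, giving w with Rzw and Ryw.
Conversely, on a frame with convergence the schema holds at every world under every valuation.
So the correspondent is convergence.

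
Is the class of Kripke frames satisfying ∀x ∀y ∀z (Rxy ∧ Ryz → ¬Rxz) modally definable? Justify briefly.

Any modally definable frame class is closed under surjective bounded morphisms.
The 7-cycle (worlds a,b,c,d,e,f,g with a→b→c→d→e→f→g→a) is intransitive. Mapping every world to a single reflexive point • is a surjective bounded morphism; the reflexive point is not intransitive (R••∧R•• but R••).
So the class is not modally definable.

Not modally definable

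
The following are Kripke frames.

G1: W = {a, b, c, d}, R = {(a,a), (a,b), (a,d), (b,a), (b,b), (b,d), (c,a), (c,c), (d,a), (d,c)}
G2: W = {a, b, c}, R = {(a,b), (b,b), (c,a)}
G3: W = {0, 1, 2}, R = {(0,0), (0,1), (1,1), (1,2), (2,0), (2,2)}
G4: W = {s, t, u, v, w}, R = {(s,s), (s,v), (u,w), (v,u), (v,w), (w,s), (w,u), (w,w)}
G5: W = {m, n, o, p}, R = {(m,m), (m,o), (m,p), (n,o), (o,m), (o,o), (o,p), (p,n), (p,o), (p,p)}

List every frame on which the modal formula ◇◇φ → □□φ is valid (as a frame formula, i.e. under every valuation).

G2

This is the axiom for a generalized confluence (Geach) condition; its first-order frame correspondent is ∀x ∀y ∀z ((xR²y ∧ xR²z) → ∃w (y = w ∧ z = w)).
G1: fails — aR²a, aR²b but a ≠ b.
G2: holds.
G3: fails — 0R²0, 0R²1 but 0 ≠ 1.
G4: fails — sR²s, sR²u but s ≠ u.
G5: fails — mR²m, mR²n but m ≠ n.
Valid on: G2.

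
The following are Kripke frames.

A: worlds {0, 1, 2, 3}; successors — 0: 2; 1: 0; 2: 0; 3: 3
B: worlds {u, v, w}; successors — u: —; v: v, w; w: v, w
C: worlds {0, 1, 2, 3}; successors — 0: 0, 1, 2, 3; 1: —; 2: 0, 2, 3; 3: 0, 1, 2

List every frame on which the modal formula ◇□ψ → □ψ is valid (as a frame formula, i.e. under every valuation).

B

This is the axiom for the Euclidean property; its first-order frame correspondent is ∀x ∀y ∀z (Rxy ∧ Rxz → Ryz).
A: fails — R02 and R02 but not R22.
B: ✓.
C: fails — R02 and R01 but not R21.
Valid on: B.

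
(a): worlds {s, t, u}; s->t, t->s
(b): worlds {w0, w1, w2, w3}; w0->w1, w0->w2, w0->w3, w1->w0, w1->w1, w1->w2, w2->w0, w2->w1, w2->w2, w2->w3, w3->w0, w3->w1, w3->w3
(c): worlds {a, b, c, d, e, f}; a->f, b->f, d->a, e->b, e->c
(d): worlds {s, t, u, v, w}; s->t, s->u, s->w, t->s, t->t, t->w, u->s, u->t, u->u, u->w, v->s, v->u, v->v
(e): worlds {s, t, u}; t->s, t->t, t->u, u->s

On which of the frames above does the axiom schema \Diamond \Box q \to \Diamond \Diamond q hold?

This is the axiom for a generalized confluence (Geach) condition; its first-order frame correspondent is \forall x \forall y (xRy \to \exists w (yRw \wedge x R^2 w)).
(a): ✓.
(b): ✓.
(c): fails — aRf but no w with fRw and aR²w.
(d): fails — sRw but no w* with wRw* and sR²w*.
(e): fails — tRs but no w with sRw and tR²w.

(a), (b)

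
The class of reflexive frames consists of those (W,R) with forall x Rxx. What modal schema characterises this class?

This is reflexivity; the standard corresponding axiom is T: □p → p.

□p → p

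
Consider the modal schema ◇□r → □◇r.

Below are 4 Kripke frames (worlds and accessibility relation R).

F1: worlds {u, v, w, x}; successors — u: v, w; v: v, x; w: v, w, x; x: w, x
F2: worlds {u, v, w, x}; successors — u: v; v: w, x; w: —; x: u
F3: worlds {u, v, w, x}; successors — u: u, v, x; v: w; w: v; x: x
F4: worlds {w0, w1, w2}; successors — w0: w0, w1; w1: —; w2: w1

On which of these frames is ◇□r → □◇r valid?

F1

This is the axiom for convergence; its first-order frame correspondent is ∀x ∀y ∀z (Rxy ∧ Rxz → ∃w (Ryw ∧ Rzw)).
F1: satisfies the condition.
F2: fails — Rvx and Rvw but x and w have no common successor.
F3: fails — Ruv and Ruu but v and u have no common successor.
F4: fails — Rw0w1 and Rw0w1 but w1 and w1 have no common successor.
Valid on: F1.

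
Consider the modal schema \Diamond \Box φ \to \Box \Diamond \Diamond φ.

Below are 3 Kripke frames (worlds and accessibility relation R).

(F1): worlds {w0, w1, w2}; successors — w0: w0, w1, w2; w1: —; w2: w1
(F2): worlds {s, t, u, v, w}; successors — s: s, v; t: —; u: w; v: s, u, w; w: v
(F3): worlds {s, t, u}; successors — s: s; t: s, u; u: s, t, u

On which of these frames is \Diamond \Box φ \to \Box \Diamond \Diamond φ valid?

Frame correspondent (Sahlqvist): \forall x \forall y \forall z ((xRy \wedge xRz) \to \exists w (yRw \wedge z R^2 w)) — i.e. a generalized confluence (Geach) condition.
(F1): fails — w0Rw0, w0Rw1 but no w with w0Rw and w1R²w.
(F2): fails — uRw, uRw but no w* with wRw* and wR²w*.
(F3): satisfies the condition.
Valid on: (F3).

(F3)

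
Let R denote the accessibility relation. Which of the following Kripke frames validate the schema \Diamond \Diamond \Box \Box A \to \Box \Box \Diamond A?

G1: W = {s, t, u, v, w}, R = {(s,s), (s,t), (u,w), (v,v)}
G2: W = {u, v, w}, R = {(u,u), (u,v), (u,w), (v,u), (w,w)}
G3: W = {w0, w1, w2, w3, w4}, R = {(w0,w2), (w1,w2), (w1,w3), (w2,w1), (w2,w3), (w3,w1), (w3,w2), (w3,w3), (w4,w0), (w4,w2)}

G3

This is the axiom for a generalized confluence (Geach) condition; its first-order frame correspondent is \forall x \forall y \forall z ((x R^2 y \wedge x R^2 z) \to \exists w (y R^2 w \wedge zRw)).
G1: fails — sR²s, sR²t but no w* with sR²w* and tRw*.
G2: fails — uR²w, uR²v but no t with wR²t and vRt.
G3: condition met.
Valid on: G3.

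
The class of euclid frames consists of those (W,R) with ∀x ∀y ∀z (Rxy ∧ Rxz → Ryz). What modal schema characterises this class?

The condition is the Euclidean property. The 5 schema ◇s → □◇s defines it.
Suppose ◇s→□◇s is valid. Take Rxy, Rxz and set V(s)={y}. Then ◇s at x, so □◇s at x, so ◇s at z, so some w with Rzw has s; w=y, i.e. Rzy. By symmetry of the argument, Ryz.

◇s → □◇s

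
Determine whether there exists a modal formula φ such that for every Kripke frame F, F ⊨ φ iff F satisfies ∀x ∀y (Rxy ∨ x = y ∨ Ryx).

Not definable by any modal formula

Modal frame validity is preserved under disjoint unions.
Take 3 disjoint single-world reflexive frames: each is trivially connected, but their disjoint union has 3 worlds with no edge between distinct components, so it is not connected.
So no modal formula (or set of formulas) defines exactly the connected frames.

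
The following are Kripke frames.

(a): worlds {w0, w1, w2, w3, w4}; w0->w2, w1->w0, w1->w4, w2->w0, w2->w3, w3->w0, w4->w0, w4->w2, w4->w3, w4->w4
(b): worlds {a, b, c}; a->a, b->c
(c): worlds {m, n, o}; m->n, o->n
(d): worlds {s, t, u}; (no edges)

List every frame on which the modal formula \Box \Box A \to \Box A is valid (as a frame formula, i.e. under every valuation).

The schema corresponds to density: \forall x \forall y (Rxy \to \exists z (Rxz \wedge Rzy)).
(a): fails — Rw3w0 but no z with Rw3z and Rzw0.
(b): fails — Rbc but no z with Rbz and Rzc.
(c): fails — Ron but no z with Roz and Rzn.
(d): ✓.

(d)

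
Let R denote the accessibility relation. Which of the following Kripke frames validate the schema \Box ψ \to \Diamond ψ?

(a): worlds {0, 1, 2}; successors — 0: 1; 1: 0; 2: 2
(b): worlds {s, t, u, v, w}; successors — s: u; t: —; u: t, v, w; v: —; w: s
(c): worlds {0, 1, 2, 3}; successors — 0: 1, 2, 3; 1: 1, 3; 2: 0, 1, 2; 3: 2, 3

The schema corresponds to seriality: \forall x \exists y Rxy.
(a): ✓.
(b): fails — world t has no successor.
(c): ✓.

(a), (c)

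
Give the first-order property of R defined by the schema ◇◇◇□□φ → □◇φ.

∀x ∀y ∀z ((xR³y ∧ xRz) → ∃w (yR²w ∧ zRw))

This is a Sahlqvist (Geach-type) schema ◇^3□^2φ → □^1◇^1φ.
Minimal-valuation argument: fix x; take any y with xR^3y and any z with xR^1z. Set V(φ) to the set of worlds R-reachable from y in exactly 2 steps. Then □^2φ holds at y, so the antecedent holds at x; validity forces ◇^1φ at z, giving a w with zR^1w and yR^2w.
First-order correspondent: ∀x ∀y ∀z ((xR³y ∧ xRz) → ∃w (yR²w ∧ zRw)).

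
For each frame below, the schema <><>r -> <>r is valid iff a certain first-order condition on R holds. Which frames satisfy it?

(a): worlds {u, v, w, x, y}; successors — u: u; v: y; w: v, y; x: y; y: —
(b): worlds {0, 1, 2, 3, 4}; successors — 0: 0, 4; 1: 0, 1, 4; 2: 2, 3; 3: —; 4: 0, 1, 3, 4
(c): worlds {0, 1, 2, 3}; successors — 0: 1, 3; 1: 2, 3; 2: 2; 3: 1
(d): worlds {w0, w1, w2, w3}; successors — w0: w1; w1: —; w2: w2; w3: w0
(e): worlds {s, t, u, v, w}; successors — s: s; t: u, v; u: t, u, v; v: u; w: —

Frame correspondent (Sahlqvist): forall x forall y forall z (Rxy & Ryz -> Rxz) — i.e. transitivity.
(a): condition met.
(b): fails — R04 and R43 but not R03.
(c): fails — R31 and R12 but not R32.
(d): fails — Rw3w0 and Rw0w1 but not Rw3w1.
(e): fails — Rvu and Ruv but not Rvv.

(a)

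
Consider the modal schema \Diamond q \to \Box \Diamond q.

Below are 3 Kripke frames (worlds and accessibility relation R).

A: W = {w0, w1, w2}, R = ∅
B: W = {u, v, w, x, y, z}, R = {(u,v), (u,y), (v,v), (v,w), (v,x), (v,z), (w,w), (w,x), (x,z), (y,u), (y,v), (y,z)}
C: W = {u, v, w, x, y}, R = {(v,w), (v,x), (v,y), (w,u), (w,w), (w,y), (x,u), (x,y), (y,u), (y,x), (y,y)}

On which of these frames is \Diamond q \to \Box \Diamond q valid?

A

Frame correspondent (Sahlqvist): \forall x \forall y \forall z (Rxy \wedge Rxz \to Ryz) — i.e. the Euclidean property.
A: ✓.
B: fails — Ruv and Ruy but not Rvy.
C: fails — Rvw and Rvx but not Rwx.
Valid on: A.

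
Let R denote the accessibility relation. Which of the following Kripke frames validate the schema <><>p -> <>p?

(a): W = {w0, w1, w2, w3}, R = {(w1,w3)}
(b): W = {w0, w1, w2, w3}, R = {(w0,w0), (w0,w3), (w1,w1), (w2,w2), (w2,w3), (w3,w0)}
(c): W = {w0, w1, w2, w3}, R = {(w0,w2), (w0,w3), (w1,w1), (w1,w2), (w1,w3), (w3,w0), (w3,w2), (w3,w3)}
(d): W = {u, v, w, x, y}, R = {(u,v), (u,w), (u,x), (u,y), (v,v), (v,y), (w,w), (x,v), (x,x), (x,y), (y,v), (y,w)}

(a)

This is the axiom for transitivity; its first-order frame correspondent is forall x forall y forall z (Rxy & Ryz -> Rxz).
(a): holds.
(b): fails — Rw3w0 and Rw0w3 but not Rw3w3.
(c): fails — Rw1w3 and Rw3w0 but not Rw1w0.
(d): fails — Ryv and Rvy but not Ryy.
Valid on: (a).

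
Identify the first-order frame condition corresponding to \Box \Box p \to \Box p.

density

Suppose □□p→□p is valid. Take Rxy and set V(p)={w : xR²w}. Then □□p at x, so □p at x, so p at y, i.e. ∃z(Rxz∧Rzy).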